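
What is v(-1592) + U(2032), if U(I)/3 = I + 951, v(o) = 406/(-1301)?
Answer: 11642243/1301 ≈ 8948.7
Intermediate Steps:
v(o) = -406/1301 (v(o) = 406*(-1/1301) = -406/1301)
U(I) = 2853 + 3*I (U(I) = 3*(I + 951) = 3*(951 + I) = 2853 + 3*I)
v(-1592) + U(2032) = -406/1301 + (2853 + 3*2032) = -406/1301 + (2853 + 6096) = -406/1301 + 8949 = 11642243/1301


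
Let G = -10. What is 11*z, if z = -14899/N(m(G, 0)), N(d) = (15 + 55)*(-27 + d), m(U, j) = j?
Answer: 163889/1890 ≈ 86.714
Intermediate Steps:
N(d) = -1890 + 70*d (N(d) = 70*(-27 + d) = -1890 + 70*d)
z = 14899/1890 (z = -14899/(-1890 + 70*0) = -14899/(-1890 + 0) = -14899/(-1890) = -14899*(-1/1890) = 14899/1890 ≈ 7.8831)
11*z = 11*(14899/1890) = 163889/1890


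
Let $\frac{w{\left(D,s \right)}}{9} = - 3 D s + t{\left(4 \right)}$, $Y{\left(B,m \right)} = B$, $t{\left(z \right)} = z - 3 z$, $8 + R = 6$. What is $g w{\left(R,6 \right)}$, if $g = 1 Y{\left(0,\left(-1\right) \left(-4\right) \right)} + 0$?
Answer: $0$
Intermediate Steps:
$R = -2$ ($R = -8 + 6 = -2$)
$t{\left(z \right)} = - 2 z$
$w{\left(D,s \right)} = -72 - 27 D s$ ($w{\left(D,s \right)} = 9 \left(- 3 D s - 8\right) = 9 \left(-8 - 3 D s\right) = -72 - 27 D s$)
$g = 0$ ($g = 1 \cdot 0 + 0 = 0 + 0 = 0$)
$g w{\left(R,6 \right)} = 0 \left(-72 - \left(-54\right) 6\right) = 0 \left(-72 + 324\right) = 0 \cdot 252 = 0$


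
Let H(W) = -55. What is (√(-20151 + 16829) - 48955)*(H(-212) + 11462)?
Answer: -558429685 + 11407*I*√3322 ≈ -5.5843e+8 + 6.5746e+5*I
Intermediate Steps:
(√(-20151 + 16829) - 48955)*(H(-212) + 11462) = (√(-20151 + 16829) - 48955)*(-55 + 11462) = (√(-3322) - 48955)*11407 = (I*√3322 - 48955)*11407 = (-48955 + I*√3322)*11407 = -558429685 + 11407*I*√3322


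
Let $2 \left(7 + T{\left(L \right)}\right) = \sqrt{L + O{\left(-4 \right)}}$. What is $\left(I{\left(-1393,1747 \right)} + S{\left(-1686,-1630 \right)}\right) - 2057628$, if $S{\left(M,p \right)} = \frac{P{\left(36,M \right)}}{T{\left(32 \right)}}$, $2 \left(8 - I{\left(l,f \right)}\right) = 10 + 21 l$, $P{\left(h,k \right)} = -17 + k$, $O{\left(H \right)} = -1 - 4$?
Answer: $- \frac{53110625}{26} + \frac{786 \sqrt{3}}{13} \approx -2.0426 \cdot 10^{6}$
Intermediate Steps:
$O{\left(H \right)} = -5$
$T{\left(L \right)} = -7 + \frac{\sqrt{-5 + L}}{2}$ ($T{\left(L \right)} = -7 + \frac{\sqrt{L - 5}}{2} = -7 + \frac{\sqrt{-5 + L}}{2}$)
$I{\left(l,f \right)} = 3 - \frac{21 l}{2}$ ($I{\left(l,f \right)} = 8 - \frac{10 + 21 l}{2} = 8 - \left(5 + \frac{21 l}{2}\right) = 3 - \frac{21 l}{2}$)
$S{\left(M,p \right)} = \frac{-17 + M}{-7 + \frac{3 \sqrt{3}}{2}}$ ($S{\left(M,p \right)} = \frac{-17 + M}{-7 + \frac{\sqrt{-5 + 32}}{2}} = \frac{-17 + M}{-7 + \frac{\sqrt{27}}{2}} = \frac{-17 + M}{-7 + \frac{3 \sqrt{3}}{2}}$)
$\left(I{\left(-1393,1747 \right)} + S{\left(-1686,-1630 \right)}\right) - 2057628 = \left(\left(3 - - \frac{29253}{2}\right) - \frac{-17 - 1686}{7 - \frac{3 \sqrt{3}}{2}}\right) - 2057628 = \left(\left(3 + \frac{29253}{2}\right) - \frac{1}{7 - \frac{3 \sqrt{3}}{2}} \left(-1703\right)\right) - 2057628 = \left(\frac{29259}{2} + \frac{1703}{7 - \frac{3 \sqrt{3}}{2}}\right) - 2057628 = - \frac{4085997}{2} + \frac{1703}{7 - \frac{3 \sqrt{3}}{2}}$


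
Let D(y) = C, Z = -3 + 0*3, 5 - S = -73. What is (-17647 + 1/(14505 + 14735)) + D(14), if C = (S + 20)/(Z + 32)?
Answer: -14961084571/847960 ≈ -17644.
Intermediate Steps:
S = 78 (S = 5 - 1*(-73) = 5 + 73 = 78)
Z = -3 (Z = -3 + 0 = -3)
C = 98/29 (C = (78 + 20)/(-3 + 32) = 98/29 ≈ 3.3793)
D(y) = 98/29
(-17647 + 1/(14505 + 14735)) + D(14) = (-17647 + 1/(14505 + 14735)) + 98/29 = (-17647 + 1/29240) + 98/29 = -515998279/29240 + 98/29 = -14961084571/847960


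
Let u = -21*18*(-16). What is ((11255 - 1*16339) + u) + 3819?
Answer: 4783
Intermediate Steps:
u = 6048 (u = -378*(-16) = 6048)
((11255 - 1*16339) + u) + 3819 = ((11255 - 1*16339) + 6048) + 3819 = ((11255 - 16339) + 6048) + 3819 = (-5084 + 6048) + 3819 = 964 + 3819 = 4783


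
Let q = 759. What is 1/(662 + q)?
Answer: 1/1421 ≈ 0.00070373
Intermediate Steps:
1/(662 + q) = 1/(662 + 759) = 1/1421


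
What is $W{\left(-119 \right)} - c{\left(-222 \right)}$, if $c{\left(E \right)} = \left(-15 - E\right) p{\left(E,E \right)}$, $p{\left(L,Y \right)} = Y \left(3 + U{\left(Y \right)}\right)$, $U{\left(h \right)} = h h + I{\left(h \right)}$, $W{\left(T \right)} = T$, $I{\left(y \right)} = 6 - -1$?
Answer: $2265256357$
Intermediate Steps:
$I{\left(y \right)} = 7$ ($I{\left(y \right)} = 6 + 1 = 7$)
$U{\left(h \right)} = 7 + h^{2}$ ($U{\left(h \right)} = h h + 7 = h^{2} + 7 = 7 + h^{2}$)
$p{\left(L,Y \right)} = Y \left(10 + Y^{2}\right)$ ($p{\left(L,Y \right)} = Y \left(3 + \left(7 + Y^{2}\right)\right) = Y \left(10 + Y^{2}\right)$)
$c{\left(E \right)} = E \left(-15 - E\right) \left(10 + E^{2}\right)$ ($c{\left(E \right)} = \left(-15 - E\right) E \left(10 + E^{2}\right) = E \left(-15 - E\right) \left(10 + E^{2}\right)$)
$W{\left(-119 \right)} - c{\left(-222 \right)} = -119 - \left(-1\right) \left(-222\right) \left(10 + \left(-222\right)^{2}\right) \left(15 - 222\right) = -119 - \left(-1\right) \left(-222\right) \left(10 + 49284\right) \left(-207\right) = -119 - \left(-1\right) \left(-222\right) 49294 \left(-207\right) = -119 - -2265256476 = -119 + 2265256476 = 2265256357$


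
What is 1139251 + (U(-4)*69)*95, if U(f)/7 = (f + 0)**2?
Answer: 1873411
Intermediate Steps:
U(f) = 7*f**2 (U(f) = 7*(f + 0)**2 = 7*f**2)
1139251 + (U(-4)*69)*95 = 1139251 + ((7*(-4)**2)*69)*95 = 1139251 + ((7*16)*69)*95 = 1139251 + (112*69)*95 = 1139251 + 7728*95 = 1139251 + 734160 = 1873411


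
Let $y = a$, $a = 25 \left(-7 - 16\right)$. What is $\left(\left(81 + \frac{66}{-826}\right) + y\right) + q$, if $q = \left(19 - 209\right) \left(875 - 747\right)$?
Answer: $- \frac{10248215}{413} \approx -24814.0$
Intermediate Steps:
$a = -575$ ($a = 25 \left(-23\right) = -575$)
$q = -24320$ ($q = \left(-190\right) 128 = -24320$)
$y = -575$
$\left(\left(81 + \frac{66}{-826}\right) + y\right) + q = \left(\left(81 + \frac{66}{-826}\right) - 575\right) - 24320 = \left(\left(81 + 66 \left(- \frac{1}{826}\right)\right) - 575\right) - 24320 = \left(\left(81 - \frac{33}{413}\right) - 575\right) - 24320 = \left(\frac{33420}{413} - 575\right) - 24320 = - \frac{204055}{413} - 24320 = - \frac{10248215}{413}$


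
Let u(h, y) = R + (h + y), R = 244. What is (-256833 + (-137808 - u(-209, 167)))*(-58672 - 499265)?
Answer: 220297518891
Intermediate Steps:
u(h, y) = 244 + h + y (u(h, y) = 244 + (h + y) = 244 + h + y)
(-256833 + (-137808 - u(-209, 167)))*(-58672 - 499265) = (-256833 + (-137808 - (244 - 209 + 167)))*(-58672 - 499265) = (-256833 + (-137808 - 1*202))*(-557937) = (-256833 + (-137808 - 202))*(-557937) = (-256833 - 138010)*(-557937) = -394843*(-557937) = 220297518891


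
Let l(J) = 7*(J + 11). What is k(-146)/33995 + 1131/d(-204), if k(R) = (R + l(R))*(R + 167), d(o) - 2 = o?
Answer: -43076367/6866990 ≈ -6.2730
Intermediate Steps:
l(J) = 77 + 7*J (l(J) = 7*(11 + J) = 77 + 7*J)
d(o) = 2 + o
k(R) = (77 + 8*R)*(167 + R) (k(R) = (R + (77 + 7*R))*(R + 167) = (77 + 8*R)*(167 + R))
k(-146)/33995 + 1131/d(-204) = (12859 + 8*(-146)² + 1413*(-146))/33995 + 1131/(2 - 204) = (12859 + 8*21316 - 206298)*(1/33995) + 1131/(-202) = (12859 + 170528 - 206298)*(1/33995) + 1131*(-1/202) = -22911*1/33995 - 1131/202 = -22911/33995 - 1131/202 = -43076367/6866990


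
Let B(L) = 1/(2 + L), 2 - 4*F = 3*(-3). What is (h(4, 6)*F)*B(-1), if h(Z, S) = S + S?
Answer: 33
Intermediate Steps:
h(Z, S) = 2*S
F = 11/4 (F = ½ - 3*(-3)/4 = ½ - ¼*(-9) = ½ + 9/4 = 11/4 ≈ 2.7500)
(h(4, 6)*F)*B(-1) = ((2*6)*(11/4))/(2 - 1) = (12*(11/4))/1 = 33*1 = 33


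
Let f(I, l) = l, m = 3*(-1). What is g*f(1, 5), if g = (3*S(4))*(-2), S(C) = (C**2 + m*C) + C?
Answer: -240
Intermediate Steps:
m = -3
S(C) = C**2 - 2*C (S(C) = (C**2 - 3*C) + C = C**2 - 2*C)
g = -48 (g = (3*(4*(-2 + 4)))*(-2) = (3*(4*2))*(-2) = (3*8)*(-2) = 24*(-2) = -48)
g*f(1, 5) = -48*5 = -240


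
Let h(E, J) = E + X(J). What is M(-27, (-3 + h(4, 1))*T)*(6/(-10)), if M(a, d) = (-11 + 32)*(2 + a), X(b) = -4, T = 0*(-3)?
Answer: 315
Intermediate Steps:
T = 0
h(E, J) = -4 + E (h(E, J) = E - 4 = -4 + E)
M(a, d) = 42 + 21*a (M(a, d) = 21*(2 + a) = 42 + 21*a)
M(-27, (-3 + h(4, 1))*T)*(6/(-10)) = (42 + 21*(-27))*(6/(-10)) = (42 - 567)*(6*(-⅒)) = -525*(-⅗) = 315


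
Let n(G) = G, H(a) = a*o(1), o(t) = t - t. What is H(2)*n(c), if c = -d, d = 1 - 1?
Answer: 0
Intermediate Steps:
d = 0
o(t) = 0
H(a) = 0 (H(a) = a*0 = 0)
c = 0 (c = -1*0 = 0)
H(2)*n(c) = 0*0 = 0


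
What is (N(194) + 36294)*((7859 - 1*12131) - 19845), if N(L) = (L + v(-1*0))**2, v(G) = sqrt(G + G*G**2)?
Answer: -1782969810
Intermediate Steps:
v(G) = sqrt(G + G**3)
N(L) = L**2 (N(L) = (L + sqrt(-1*0 + (-1*0)**3))**2 = (L + sqrt(0 + 0**3))**2 = (L + sqrt(0 + 0))**2 = (L + sqrt(0))**2 = (L + 0)**2 = L**2)
(N(194) + 36294)*((7859 - 1*12131) - 19845) = (194**2 + 36294)*((7859 - 1*12131) - 19845) = (37636 + 36294)*((7859 - 12131) - 19845) = 73930*(-4272 - 19845) = 73930*(-24117) = -1782969810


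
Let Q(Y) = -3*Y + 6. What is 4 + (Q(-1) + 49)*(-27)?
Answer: -1562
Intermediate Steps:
Q(Y) = 6 - 3*Y
4 + (Q(-1) + 49)*(-27) = 4 + ((6 - 3*(-1)) + 49)*(-27) = 4 + ((6 + 3) + 49)*(-27) = 4 + (9 + 49)*(-27) = 4 + 58*(-27) = 4 - 1566 = -1562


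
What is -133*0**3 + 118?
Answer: 118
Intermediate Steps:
-133*0**3 + 118 = -133*0 + 118 = 0 + 118 = 118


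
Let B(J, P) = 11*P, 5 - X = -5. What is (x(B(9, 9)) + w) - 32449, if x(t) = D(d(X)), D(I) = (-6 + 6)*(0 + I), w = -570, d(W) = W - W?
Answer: -33019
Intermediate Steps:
X = 10 (X = 5 - 1*(-5) = 5 + 5 = 10)
d(W) = 0
D(I) = 0 (D(I) = 0*I = 0)
x(t) = 0
(x(B(9, 9)) + w) - 32449 = (0 - 570) - 32449 = -570 - 32449 = -33019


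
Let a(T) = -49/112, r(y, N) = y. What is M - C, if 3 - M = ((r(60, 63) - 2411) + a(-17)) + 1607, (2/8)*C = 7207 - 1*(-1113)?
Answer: -520521/16 ≈ -32533.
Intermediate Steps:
a(T) = -7/16 (a(T) = -49*1/112 = -7/16)
C = 33280 (C = 4*(7207 - 1*(-1113)) = 4*(7207 + 1113) = 4*8320 = 33280)
M = 11959/16 (M = 3 - (((60 - 2411) - 7/16) + 1607) = 3 - ((-2351 - 7/16) + 1607) = 3 - (-37623/16 + 1607) = 3 - 1*(-11911/16) = 3 + 11911/16 = 11959/16 ≈ 747.44)
M - C = 11959/16 - 1*33280 = 11959/16 - 33280 = -520521/16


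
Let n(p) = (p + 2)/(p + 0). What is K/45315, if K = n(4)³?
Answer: 3/40280 ≈ 7.4479e-5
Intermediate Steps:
n(p) = (2 + p)/p
K = 27/8 (K = ((2 + 4)/4)³ = ((¼)*6)³ = (3/2)³ = 27/8 ≈ 3.3750)
K/45315 = (27/8)/45315 = (27/8)*(1/45315) = 3/40280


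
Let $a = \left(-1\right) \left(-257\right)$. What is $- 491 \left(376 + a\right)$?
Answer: $-310803$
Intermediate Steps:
$a = 257$
$- 491 \left(376 + a\right) = - 491 \left(376 + 257\right) = \left(-491\right) 633 = -310803$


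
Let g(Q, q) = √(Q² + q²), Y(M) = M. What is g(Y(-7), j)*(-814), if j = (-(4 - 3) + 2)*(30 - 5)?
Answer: -814*√674 ≈ -21133.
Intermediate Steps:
j = 25 (j = (-1*1 + 2)*25 = (-1 + 2)*25 = 1*25 = 25)
g(Y(-7), j)*(-814) = √((-7)² + 25²)*(-814) = √(49 + 625)*(-814) = √674*(-814) = -814*√674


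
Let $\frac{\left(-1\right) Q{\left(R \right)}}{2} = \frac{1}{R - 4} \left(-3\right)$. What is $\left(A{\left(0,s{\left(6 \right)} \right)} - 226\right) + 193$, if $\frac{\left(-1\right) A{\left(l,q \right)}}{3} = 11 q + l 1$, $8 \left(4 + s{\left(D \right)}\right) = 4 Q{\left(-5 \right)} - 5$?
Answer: $\frac{1045}{8} \approx 130.63$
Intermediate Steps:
$Q{\left(R \right)} = \frac{6}{-4 + R}$ ($Q{\left(R \right)} = - 2 \frac{1}{R - 4} \left(-3\right) = - 2 \frac{1}{-4 + R} \left(-3\right) = - 2 \left(- \frac{3}{-4 + R}\right) = \frac{6}{-4 + R}$)
$s{\left(D \right)} = - \frac{119}{24}$ ($s{\left(D \right)} = -4 + \frac{4 \frac{6}{-4 - 5} - 5}{8} = -4 + \frac{4 \frac{6}{-9} - 5}{8} = -4 + \frac{4 \cdot 6 \left(- \frac{1}{9}\right) - 5}{8} = -4 + \frac{4 \left(- \frac{2}{3}\right) - 5}{8} = -4 + \frac{- \frac{8}{3} - 5}{8} = -4 + \frac{1}{8} \left(- \frac{23}{3}\right) = -4 - \frac{23}{24} = - \frac{119}{24}$)
$A{\left(l,q \right)} = - 33 q - 3 l$ ($A{\left(l,q \right)} = - 3 \left(11 q + l 1\right) = - 3 \left(11 q + l\right) = - 3 \left(l + 11 q\right) = - 33 q - 3 l$)
$\left(A{\left(0,s{\left(6 \right)} \right)} - 226\right) + 193 = \left(\left(\left(-33\right) \left(- \frac{119}{24}\right) - 0\right) - 226\right) + 193 = \left(\left(\frac{1309}{8} + 0\right) - 226\right) + 193 = \left(\frac{1309}{8} - 226\right) + 193 = - \frac{499}{8} + 193 = \frac{1045}{8}$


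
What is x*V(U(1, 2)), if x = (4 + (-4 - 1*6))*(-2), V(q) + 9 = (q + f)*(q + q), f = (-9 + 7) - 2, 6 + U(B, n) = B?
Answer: 972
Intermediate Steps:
U(B, n) = -6 + B
f = -4 (f = -2 - 2 = -4)
V(q) = -9 + 2*q*(-4 + q) (V(q) = -9 + (q - 4)*(q + q) = -9 + (-4 + q)*(2*q) = -9 + 2*q*(-4 + q))
x = 12 (x = (4 + (-4 - 6))*(-2) = (4 - 10)*(-2) = -6*(-2) = 12)
x*V(U(1, 2)) = 12*(-9 - 8*(-6 + 1) + 2*(-6 + 1)²) = 12*(-9 - 8*(-5) + 2*(-5)²) = 12*(-9 + 40 + 2*25) = 12*(-9 + 40 + 50) = 12*81 = 972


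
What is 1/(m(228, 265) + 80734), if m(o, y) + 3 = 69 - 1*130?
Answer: 1/80670 ≈ 1.2396e-5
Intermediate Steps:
m(o, y) = -64 (m(o, y) = -3 + (69 - 1*130) = -3 + (69 - 130) = -3 - 61 = -64)
1/(m(228, 265) + 80734) = 1/(-64 + 80734) = 1/80670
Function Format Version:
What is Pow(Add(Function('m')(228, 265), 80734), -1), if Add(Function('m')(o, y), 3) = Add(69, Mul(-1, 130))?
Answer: Rational(1, 80670) ≈ 1.2396e-5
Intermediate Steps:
Function('m')(o, y) = -64 (Function('m')(o, y) = Add(-3, Add(69, Mul(-1, 130))) = Add(-3, Add(69, -130)) = Add(-3, -61) = -64)
Pow(Add(Function('m')(228, 265), 80734), -1) = Pow(Add(-64, 80734), -1) = Pow(80670, -1) = Rational(1, 80670)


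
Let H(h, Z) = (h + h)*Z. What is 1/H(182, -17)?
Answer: -1/6188 ≈ -0.00016160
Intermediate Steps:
H(h, Z) = 2*Z*h (H(h, Z) = (2*h)*Z = 2*Z*h)
1/H(182, -17) = 1/(2*(-17)*182) = 1/(-6188) = -1/6188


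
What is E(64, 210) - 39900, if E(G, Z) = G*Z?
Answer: -26460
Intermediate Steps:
E(64, 210) - 39900 = 64*210 - 39900 = 13440 - 39900 = -26460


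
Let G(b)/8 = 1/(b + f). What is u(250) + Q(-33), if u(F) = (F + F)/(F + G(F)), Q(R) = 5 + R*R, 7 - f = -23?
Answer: 9591094/8751 ≈ 1096.0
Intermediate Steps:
f = 30 (f = 7 - 1*(-23) = 7 + 23 = 30)
Q(R) = 5 + R²
G(b) = 8/(30 + b) (G(b) = 8/(b + 30) = 8/(30 + b))
u(F) = 2*F/(F + 8/(30 + F)) (u(F) = (F + F)/(F + 8/(30 + F)) = (2*F)/(F + 8/(30 + F)) = 2*F/(F + 8/(30 + F)))
u(250) + Q(-33) = 2*250*(30 + 250)/(8 + 250*(30 + 250)) + (5 + (-33)²) = 2*250*280/(8 + 250*280) + (5 + 1089) = 2*250*280/(8 + 70000) + 1094 = 2*250*280/70008 + 1094 = 2*250*(1/70008)*280 + 1094 = 17500/8751 + 1094 = 9591094/8751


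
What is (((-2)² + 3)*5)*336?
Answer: 11760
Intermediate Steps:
(((-2)² + 3)*5)*336 = ((4 + 3)*5)*336 = (7*5)*336 = 35*336 = 11760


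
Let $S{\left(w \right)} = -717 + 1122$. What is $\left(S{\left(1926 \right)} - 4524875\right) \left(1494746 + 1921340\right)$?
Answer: $-15455978624420$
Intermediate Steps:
$S{\left(w \right)} = 405$
$\left(S{\left(1926 \right)} - 4524875\right) \left(1494746 + 1921340\right) = \left(405 - 4524875\right) \left(1494746 + 1921340\right) = \left(-4524470\right) 3416086 = -15455978624420$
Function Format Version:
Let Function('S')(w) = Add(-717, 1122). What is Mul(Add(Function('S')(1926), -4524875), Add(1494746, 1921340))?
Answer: -15455978624420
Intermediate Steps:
Function('S')(w) = 405
Mul(Add(Function('S')(1926), -4524875), Add(1494746, 1921340)) = Mul(Add(405, -4524875), Add(1494746, 1921340)) = Mul(-4524470, 3416086) = -15455978624420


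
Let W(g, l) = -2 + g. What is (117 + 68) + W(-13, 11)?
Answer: 170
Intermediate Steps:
(117 + 68) + W(-13, 11) = (117 + 68) + (-2 - 13) = 185 - 15 = 170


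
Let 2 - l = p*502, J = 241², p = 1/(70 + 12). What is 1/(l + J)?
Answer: 41/2381152 ≈ 1.7219e-5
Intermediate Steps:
p = 1/82 ≈ 0.012195
J = 58081
l = -169/41 (l = 2 - 502/82 = 2 - 1*251/41 = 2 - 251/41 = -169/41 ≈ -4.1219)
1/(l + J) = 1/(-169/41 + 58081) = 1/(2381152/41) = 41/2381152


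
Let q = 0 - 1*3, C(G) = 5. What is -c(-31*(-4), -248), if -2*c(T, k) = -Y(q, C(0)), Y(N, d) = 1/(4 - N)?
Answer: -1/14 ≈ -0.071429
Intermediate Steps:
q = -3 (q = 0 - 3 = -3)
c(T, k) = 1/14 (c(T, k) = -(-1)*(-1/(-4 - 3))/2 = -(-1)*(-1/(-7))/2 = -(-1)*(-1*(-⅐))/2 = -(-1)/(2*7) = -½*(-⅐) = 1/14)
-c(-31*(-4), -248) = -1*1/14 = -1/14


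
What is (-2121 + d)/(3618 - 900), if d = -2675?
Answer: -2398/1359 ≈ -1.7645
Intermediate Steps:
(-2121 + d)/(3618 - 900) = (-2121 - 2675)/(3618 - 900) = -4796/2718 = -4796*1/2718 = -2398/1359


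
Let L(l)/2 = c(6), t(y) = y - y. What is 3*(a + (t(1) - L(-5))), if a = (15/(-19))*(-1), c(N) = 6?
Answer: -639/19 ≈ -33.632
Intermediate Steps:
t(y) = 0
L(l) = 12 (L(l) = 2*6 = 12)
a = 15/19 (a = (15*(-1/19))*(-1) = -15/19*(-1) = 15/19 ≈ 0.78947)
3*(a + (t(1) - L(-5))) = 3*(15/19 + (0 - 1*12)) = 3*(15/19 + (0 - 12)) = 3*(15/19 - 12) = 3*(-213/19) = -639/19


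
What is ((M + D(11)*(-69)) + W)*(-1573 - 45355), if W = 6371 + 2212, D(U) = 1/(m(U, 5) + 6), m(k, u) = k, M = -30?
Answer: -6820140096/17 ≈ -4.0118e+8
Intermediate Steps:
D(U) = 1/(6 + U) (D(U) = 1/(U + 6) = 1/(6 + U))
W = 8583
((M + D(11)*(-69)) + W)*(-1573 - 45355) = ((-30 - 69/(6 + 11)) + 8583)*(-1573 - 45355) = ((-30 - 69/17) + 8583)*(-46928) = (-579/17 + 8583)*(-46928) = (145332/17)*(-46928) = -6820140096/17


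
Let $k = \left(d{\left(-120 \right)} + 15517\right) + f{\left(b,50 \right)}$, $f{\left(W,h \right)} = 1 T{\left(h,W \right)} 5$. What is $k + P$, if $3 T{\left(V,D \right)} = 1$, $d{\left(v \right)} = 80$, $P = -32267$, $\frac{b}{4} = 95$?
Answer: $- \frac{50005}{3} \approx -16668.0$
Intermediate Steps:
$b = 380$ ($b = 4 \cdot 95 = 380$)
$T{\left(V,D \right)} = \frac{1}{3}$ ($T{\left(V,D \right)} = \frac{1}{3} \cdot 1 = \frac{1}{3}$)
$f{\left(W,h \right)} = \frac{5}{3}$ ($f{\left(W,h \right)} = 1 \cdot \frac{1}{3} \cdot 5 = \frac{1}{3} \cdot 5 = \frac{5}{3}$)
$k = \frac{46796}{3}$ ($k = \left(80 + 15517\right) + \frac{5}{3} = 15597 + \frac{5}{3} = \frac{46796}{3} \approx 15599.0$)
$k + P = \frac{46796}{3} - 32267 = - \frac{50005}{3}$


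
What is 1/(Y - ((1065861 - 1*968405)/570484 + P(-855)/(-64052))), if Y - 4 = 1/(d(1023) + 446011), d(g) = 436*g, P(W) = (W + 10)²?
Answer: 8148919251715388/122044358608013127 ≈ 0.066770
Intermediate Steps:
P(W) = (10 + W)²
Y = 3568157/892039 (Y = 4 + 1/(436*1023 + 446011) = 4 + 1/(446028 + 446011) = 4 + 1/892039 = 3568157/892039 ≈ 4.0000)
1/(Y - ((1065861 - 1*968405)/570484 + P(-855)/(-64052))) = 1/(3568157/892039 - ((1065861 - 1*968405)/570484 + (10 - 855)²/(-64052))) = 1/(3568157/892039 - ((1065861 - 968405)*(1/570484) + (-845)²*(-1/64052))) = 1/(3568157/892039 - (97456*(1/570484) + 714025*(-1/64052))) = 1/(3568157/892039 - (24364/142621 - 714025/64052)) = 1/(3568157/892039 - 1*(-100274396597/9135160292)) = 1/(3568157/892039 + 100274396597/9135160292) = 1/(122044358608013127/8148919251715388) = 8148919251715388/122044358608013127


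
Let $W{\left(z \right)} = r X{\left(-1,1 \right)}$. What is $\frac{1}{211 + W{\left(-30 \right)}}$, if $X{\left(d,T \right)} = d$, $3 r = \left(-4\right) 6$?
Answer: $\frac{1}{219} \approx 0.0045662$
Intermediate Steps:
$r = -8$ ($r = \frac{\left(-4\right) 6}{3} = \frac{1}{3} \left(-24\right) = -8$)
$W{\left(z \right)} = 8$ ($W{\left(z \right)} = \left(-8\right) \left(-1\right) = 8$)
$\frac{1}{211 + W{\left(-30 \right)}} = \frac{1}{211 + 8} = \frac{1}{219}$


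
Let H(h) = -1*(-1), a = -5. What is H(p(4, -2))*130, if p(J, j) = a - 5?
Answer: 130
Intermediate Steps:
p(J, j) = -10 (p(J, j) = -5 - 5 = -10)
H(h) = 1
H(p(4, -2))*130 = 1*130 = 130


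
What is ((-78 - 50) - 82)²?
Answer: 44100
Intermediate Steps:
((-78 - 50) - 82)² = (-128 - 82)² = (-210)² = 44100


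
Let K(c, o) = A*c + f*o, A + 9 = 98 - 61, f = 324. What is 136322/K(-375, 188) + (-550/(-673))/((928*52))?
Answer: 553407532417/204649328832 ≈ 2.7042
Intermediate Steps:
A = 28 (A = -9 + (98 - 61) = -9 + 37 = 28)
K(c, o) = 28*c + 324*o
136322/K(-375, 188) + (-550/(-673))/((928*52)) = 136322/(28*(-375) + 324*188) + (-550/(-673))/((928*52)) = 136322/(-10500 + 60912) - 1/673*(-550)/48256 = 136322/50412 + (550/673)*(1/48256) = 136322*(1/50412) + 275/16238144 = 68161/25206 + 275/16238144 = 553407532417/204649328832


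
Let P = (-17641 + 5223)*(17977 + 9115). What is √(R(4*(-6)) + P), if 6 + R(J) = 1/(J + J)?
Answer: I*√48445698531/12 ≈ 18342.0*I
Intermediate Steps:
P = -336428456 (P = -12418*27092 = -336428456)
R(J) = -6 + 1/(2*J) (R(J) = -6 + 1/(J + J) = -6 + 1/(2*J))
√(R(4*(-6)) + P) = √((-6 + 1/(2*((4*(-6))))) - 336428456) = √((-6 + (½)/(-24)) - 336428456) = √((-6 + (½)*(-1/24)) - 336428456) = √((-6 - 1/48) - 336428456) = √(-289/48 - 336428456) = √(-16148566177/48) = I*√48445698531/12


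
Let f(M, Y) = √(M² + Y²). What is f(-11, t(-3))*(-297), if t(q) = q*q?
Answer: -297*√202 ≈ -4221.2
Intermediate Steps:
t(q) = q²
f(-11, t(-3))*(-297) = √((-11)² + ((-3)²)²)*(-297) = √(121 + 9²)*(-297) = √(121 + 81)*(-297) = √202*(-297) = -297*√202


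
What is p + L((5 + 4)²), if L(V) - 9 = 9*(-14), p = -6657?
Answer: -6774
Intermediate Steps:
L(V) = -117 (L(V) = 9 + 9*(-14) = 9 - 126 = -117)
p + L((5 + 4)²) = -6657 - 117 = -6774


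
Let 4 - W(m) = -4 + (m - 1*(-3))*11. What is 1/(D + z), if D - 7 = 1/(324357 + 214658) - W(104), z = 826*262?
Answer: 539015/117283195821 ≈ 4.5958e-6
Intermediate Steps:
W(m) = -25 - 11*m (W(m) = 4 - (-4 + (m - 1*(-3))*11) = 4 - (-4 + (m + 3)*11) = 4 - (-4 + (3 + m)*11) = 4 - (-4 + (33 + 11*m)) = 4 - (29 + 11*m) = 4 + (-29 - 11*m) = -25 - 11*m)
z = 216412
D = 633881641/539015 (D = 7 + (1/(324357 + 214658) - (-25 - 11*104)) = 7 + (1/539015 - (-25 - 1144)) = 7 + (1/539015 - 1*(-1169)) = 7 + (1/539015 + 1169) = 7 + 630108536/539015 = 633881641/539015 ≈ 1176.0)
1/(D + z) = 1/(633881641/539015 + 216412) = 1/(117283195821/539015) = 539015/117283195821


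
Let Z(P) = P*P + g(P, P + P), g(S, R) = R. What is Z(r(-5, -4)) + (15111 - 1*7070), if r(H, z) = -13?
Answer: 8184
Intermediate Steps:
Z(P) = P² + 2*P (Z(P) = P*P + (P + P) = P² + 2*P)
Z(r(-5, -4)) + (15111 - 1*7070) = -13*(2 - 13) + (15111 - 1*7070) = -13*(-11) + (15111 - 7070) = 143 + 8041 = 8184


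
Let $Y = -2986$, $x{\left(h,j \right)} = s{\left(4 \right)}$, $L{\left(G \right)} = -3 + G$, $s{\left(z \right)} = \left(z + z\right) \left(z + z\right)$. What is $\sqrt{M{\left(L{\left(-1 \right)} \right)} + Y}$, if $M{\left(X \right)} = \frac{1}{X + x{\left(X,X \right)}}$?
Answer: $\frac{i \sqrt{2687385}}{30} \approx 54.644 i$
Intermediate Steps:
$s{\left(z \right)} = 4 z^{2}$ ($s{\left(z \right)} = 2 z 2 z = 4 z^{2}$)
$x{\left(h,j \right)} = 64$ ($x{\left(h,j \right)} = 4 \cdot 4^{2} = 4 \cdot 16 = 64$)
$M{\left(X \right)} = \frac{1}{64 + X}$ ($M{\left(X \right)} = \frac{1}{X + 64} = \frac{1}{64 + X}$)
$\sqrt{M{\left(L{\left(-1 \right)} \right)} + Y} = \sqrt{\frac{1}{64 - 4} - 2986} = \sqrt{\frac{1}{60} - 2986} = \sqrt{- \frac{179159}{60}} = \frac{i \sqrt{2687385}}{30}$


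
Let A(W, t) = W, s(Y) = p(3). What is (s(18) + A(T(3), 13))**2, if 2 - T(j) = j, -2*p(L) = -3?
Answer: 1/4 ≈ 0.25000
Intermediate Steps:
p(L) = 3/2 (p(L) = -1/2*(-3) = 3/2)
s(Y) = 3/2
T(j) = 2 - j
(s(18) + A(T(3), 13))**2 = (3/2 + (2 - 1*3))**2 = (3/2 + (2 - 3))**2 = (3/2 - 1)**2 = (1/2)**2 = 1/4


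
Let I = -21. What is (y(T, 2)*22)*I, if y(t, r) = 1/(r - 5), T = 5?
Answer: 154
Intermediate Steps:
y(t, r) = 1/(-5 + r)
(y(T, 2)*22)*I = (22/(-5 + 2))*(-21) = (22/(-3))*(-21) = -⅓*22*(-21) = -22/3*(-21) = 154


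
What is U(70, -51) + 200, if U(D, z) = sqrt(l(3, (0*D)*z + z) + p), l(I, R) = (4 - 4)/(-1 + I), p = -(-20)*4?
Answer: 200 + 4*sqrt(5) ≈ 208.94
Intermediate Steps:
p = 80 (p = -5*(-16) = 80)
l(I, R) = 0 (l(I, R) = 0/(-1 + I) = 0)
U(D, z) = 4*sqrt(5) (U(D, z) = sqrt(0 + 80) = sqrt(80) = 4*sqrt(5))
U(70, -51) + 200 = 4*sqrt(5) + 200 = 200 + 4*sqrt(5)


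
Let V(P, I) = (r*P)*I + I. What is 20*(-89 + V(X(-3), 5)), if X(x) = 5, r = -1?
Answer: -2180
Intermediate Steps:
V(P, I) = I - I*P (V(P, I) = (-P)*I + I = -I*P + I = I - I*P)
20*(-89 + V(X(-3), 5)) = 20*(-89 + 5*(1 - 1*5)) = 20*(-89 + 5*(1 - 5)) = 20*(-89 + 5*(-4)) = 20*(-89 - 20) = 20*(-109) = -2180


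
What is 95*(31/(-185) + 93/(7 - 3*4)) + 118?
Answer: -61602/37 ≈ -1664.9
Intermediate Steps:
95*(31/(-185) + 93/(7 - 3*4)) + 118 = 95*(31*(-1/185) + 93/(7 - 12)) + 118 = 95*(-31/185 + 93/(-5)) + 118 = 95*(-31/185 + 93*(-1/5)) + 118 = 95*(-31/185 - 93/5) + 118 = 95*(-3472/185) + 118 = -65968/37 + 118 = -61602/37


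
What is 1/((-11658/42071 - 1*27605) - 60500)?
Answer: -42071/3706677113 ≈ -1.1350e-5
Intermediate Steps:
1/((-11658/42071 - 1*27605) - 60500) = 1/((-11658*1/42071 - 27605) - 60500) = 1/((-11658/42071 - 27605) - 60500) = 1/(-1161381613/42071 - 60500) = 1/(-3706677113/42071) = -42071/3706677113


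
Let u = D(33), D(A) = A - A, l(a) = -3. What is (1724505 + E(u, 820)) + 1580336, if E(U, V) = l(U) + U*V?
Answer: 3304838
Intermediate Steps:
D(A) = 0
u = 0
E(U, V) = -3 + U*V
(1724505 + E(u, 820)) + 1580336 = (1724505 + (-3 + 0*820)) + 1580336 = (1724505 + (-3 + 0)) + 1580336 = (1724505 - 3) + 1580336 = 1724502 + 1580336 = 3304838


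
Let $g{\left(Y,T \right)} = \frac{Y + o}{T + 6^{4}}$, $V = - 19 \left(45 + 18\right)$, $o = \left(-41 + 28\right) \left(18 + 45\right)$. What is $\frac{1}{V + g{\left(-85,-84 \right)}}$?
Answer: $- \frac{303}{362917} \approx -0.0008349$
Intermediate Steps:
$o = -819$ ($o = \left(-13\right) 63 = -819$)
$V = -1197$ ($V = \left(-19\right) 63 = -1197$)
$g{\left(Y,T \right)} = \frac{-819 + Y}{1296 + T}$ ($g{\left(Y,T \right)} = \frac{Y - 819}{T + 6^{4}} = \frac{-819 + Y}{T + 1296} = \frac{-819 + Y}{1296 + T}$)
$\frac{1}{V + g{\left(-85,-84 \right)}} = \frac{1}{-1197 + \frac{-819 - 85}{1296 - 84}} = \frac{1}{-1197 + \frac{1}{1212} \left(-904\right)} = \frac{1}{-1197 - \frac{226}{303}} = \frac{1}{- \frac{362917}{303}} = - \frac{303}{362917}$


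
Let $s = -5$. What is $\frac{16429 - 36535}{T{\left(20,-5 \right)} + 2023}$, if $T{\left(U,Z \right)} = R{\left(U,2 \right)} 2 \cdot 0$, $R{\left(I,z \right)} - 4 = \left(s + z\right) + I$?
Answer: $- \frac{20106}{2023} \approx -9.9387$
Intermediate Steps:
$R{\left(I,z \right)} = -1 + I + z$ ($R{\left(I,z \right)} = 4 + \left(\left(-5 + z\right) + I\right) = 4 + \left(-5 + I + z\right) = -1 + I + z$)
$T{\left(U,Z \right)} = 0$ ($T{\left(U,Z \right)} = \left(-1 + U + 2\right) 2 \cdot 0 = \left(1 + U\right) 2 \cdot 0 = \left(2 + 2 U\right) 0 = 0$)
$\frac{16429 - 36535}{T{\left(20,-5 \right)} + 2023} = \frac{16429 - 36535}{0 + 2023} = - \frac{20106}{2023}$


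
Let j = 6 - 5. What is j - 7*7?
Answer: -48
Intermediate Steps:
j = 1
j - 7*7 = 1 - 7*7 = 1 - 49 = -48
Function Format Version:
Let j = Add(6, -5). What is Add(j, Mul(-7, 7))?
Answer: -48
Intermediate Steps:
j = 1
Add(j, Mul(-7, 7)) = Add(1, Mul(-7, 7)) = Add(1, -49) = -48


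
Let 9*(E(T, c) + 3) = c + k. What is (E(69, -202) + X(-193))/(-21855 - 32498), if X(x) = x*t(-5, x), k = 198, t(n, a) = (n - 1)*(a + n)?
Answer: 2063587/489177 ≈ 4.2185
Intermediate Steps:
t(n, a) = (-1 + n)*(a + n)
E(T, c) = 19 + c/9 (E(T, c) = -3 + (c + 198)/9 = -3 + (198 + c)/9 = -3 + (22 + c/9) = 19 + c/9)
X(x) = x*(30 - 6*x) (X(x) = x*((-5)² - x - 1*(-5) + x*(-5)) = x*(25 - x + 5 - 5*x) = x*(30 - 6*x))
(E(69, -202) + X(-193))/(-21855 - 32498) = ((19 + (⅑)*(-202)) + 6*(-193)*(5 - 1*(-193)))/(-21855 - 32498) = ((19 - 202/9) + 6*(-193)*(5 + 193))/(-54353) = (-31/9 + 6*(-193)*198)*(-1/54353) = (-31/9 - 229284)*(-1/54353) = -2063587/9*(-1/54353) = 2063587/489177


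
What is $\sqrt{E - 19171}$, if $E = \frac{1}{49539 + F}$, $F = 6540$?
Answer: $\frac{2 i \sqrt{1674722238837}}{18693} \approx 138.46 i$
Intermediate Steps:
$E = \frac{1}{56079}$ ($E = \frac{1}{49539 + 6540} = \frac{1}{56079} \approx 1.7832 \cdot 10^{-5}$)
$\sqrt{E - 19171} = \sqrt{\frac{1}{56079} - 19171} = \sqrt{- \frac{1075090508}{56079}} = \frac{2 i \sqrt{1674722238837}}{18693}$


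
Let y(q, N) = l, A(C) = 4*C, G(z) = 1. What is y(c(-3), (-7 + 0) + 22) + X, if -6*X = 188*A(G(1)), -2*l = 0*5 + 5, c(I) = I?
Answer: -767/6 ≈ -127.83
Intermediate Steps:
l = -5/2 (l = -(0*5 + 5)/2 = -(0 + 5)/2 = -½*5 = -5/2 ≈ -2.5000)
X = -376/3 (X = -94*4*1/3 = -94*4/3 = -⅙*752 = -376/3 ≈ -125.33)
y(q, N) = -5/2
y(c(-3), (-7 + 0) + 22) + X = -5/2 - 376/3 = -767/6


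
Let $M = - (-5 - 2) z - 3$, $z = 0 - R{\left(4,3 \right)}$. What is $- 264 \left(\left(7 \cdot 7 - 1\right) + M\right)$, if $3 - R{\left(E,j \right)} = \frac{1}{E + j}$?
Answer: $-6600$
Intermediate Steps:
$R{\left(E,j \right)} = 3 - \frac{1}{E + j}$
$z = - \frac{20}{7}$ ($z = 0 - \frac{-1 + 3 \cdot 4 + 3 \cdot 3}{4 + 3} = 0 - \frac{-1 + 12 + 9}{7} = 0 - \frac{1}{7} \cdot 20 = 0 - \frac{20}{7} = - \frac{20}{7} \approx -2.8571$)
$M = -23$ ($M = - (-5 - 2) \left(- \frac{20}{7}\right) - 3 = \left(-1\right) \left(-7\right) \left(- \frac{20}{7}\right) - 3 = 7 \left(- \frac{20}{7}\right) - 3 = -20 - 3 = -23$)
$- 264 \left(\left(7 \cdot 7 - 1\right) + M\right) = - 264 \left(\left(7 \cdot 7 - 1\right) - 23\right) = - 264 \left(\left(49 - 1\right) - 23\right) = - 264 \left(48 - 23\right) = \left(-264\right) 25 = -6600$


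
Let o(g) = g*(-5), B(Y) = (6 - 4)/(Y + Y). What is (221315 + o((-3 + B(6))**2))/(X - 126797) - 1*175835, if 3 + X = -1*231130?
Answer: -453145268339/2577096 ≈ -1.7584e+5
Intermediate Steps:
B(Y) = 1/Y (B(Y) = 2/((2*Y)) = 2*(1/(2*Y)) = 1/Y)
o(g) = -5*g
X = -231133 (X = -3 - 1*231130 = -3 - 231130 = -231133)
(221315 + o((-3 + B(6))**2))/(X - 126797) - 1*175835 = (221315 - 5*(-3 + 1/6)**2)/(-231133 - 126797) - 1*175835 = (221315 - 5*(-3 + 1/6)**2)/(-357930) - 175835 = (221315 - 5*(-17/6)**2)*(-1/357930) - 175835 = (221315 - 5*289/36)*(-1/357930) - 175835 = (221315 - 1445/36)*(-1/357930) - 175835 = (7965895/36)*(-1/357930) - 175835 = -1593179/2577096 - 175835 = -453145268339/2577096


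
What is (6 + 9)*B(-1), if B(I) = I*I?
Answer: 15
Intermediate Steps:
B(I) = I²
(6 + 9)*B(-1) = (6 + 9)*(-1)² = 15*1 = 15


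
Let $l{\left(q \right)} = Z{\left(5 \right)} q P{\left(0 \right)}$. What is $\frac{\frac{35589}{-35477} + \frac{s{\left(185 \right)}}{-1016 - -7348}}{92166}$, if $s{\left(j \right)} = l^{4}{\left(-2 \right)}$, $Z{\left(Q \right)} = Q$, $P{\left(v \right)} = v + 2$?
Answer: $\frac{1362742613}{5176050947106} \approx 0.00026328$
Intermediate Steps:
$P{\left(v \right)} = 2 + v$
$l{\left(q \right)} = 10 q$ ($l{\left(q \right)} = 5 q \left(2 + 0\right) = 5 q 2 = 10 q$)
$s{\left(j \right)} = 160000$ ($s{\left(j \right)} = \left(10 \left(-2\right)\right)^{4} = \left(-20\right)^{4} = 160000$)
$\frac{\frac{35589}{-35477} + \frac{s{\left(185 \right)}}{-1016 - -7348}}{92166} = \frac{\frac{35589}{-35477} + \frac{160000}{-1016 - -7348}}{92166} = \left(35589 \left(- \frac{1}{35477}\right) + \frac{160000}{-1016 + 7348}\right) \frac{1}{92166} = \left(- \frac{35589}{35477} + \frac{160000}{6332}\right) \frac{1}{92166} = \left(- \frac{35589}{35477} + 160000 \cdot \frac{1}{6332}\right) \frac{1}{92166} = \left(- \frac{35589}{35477} + \frac{40000}{1583}\right) \frac{1}{92166} = \frac{1362742613}{56160091} \cdot \frac{1}{92166} = \frac{1362742613}{5176050947106}$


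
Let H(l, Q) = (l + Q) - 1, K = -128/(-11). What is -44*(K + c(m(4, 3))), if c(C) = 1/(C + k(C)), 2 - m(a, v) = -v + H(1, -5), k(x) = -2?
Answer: -1035/2 ≈ -517.50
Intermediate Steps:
K = 128/11 (K = -128*(-1/11) = 128/11 ≈ 11.636)
H(l, Q) = -1 + Q + l (H(l, Q) = (Q + l) - 1 = -1 + Q + l)
m(a, v) = 7 + v (m(a, v) = 2 - (-v + (-1 - 5 + 1)) = 2 - (-v - 5) = 2 - (-5 - v) = 2 + (5 + v) = 7 + v)
c(C) = 1/(-2 + C) (c(C) = 1/(C - 2) = 1/(-2 + C))
-44*(K + c(m(4, 3))) = -44*(128/11 + 1/(-2 + (7 + 3))) = -44*(128/11 + 1/(-2 + 10)) = -44*(128/11 + 1/8) = -44*(128/11 + ⅛) = -44*1035/88 = -1035/2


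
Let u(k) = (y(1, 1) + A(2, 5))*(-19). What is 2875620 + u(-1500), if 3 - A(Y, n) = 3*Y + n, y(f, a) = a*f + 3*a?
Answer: 2875696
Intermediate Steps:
y(f, a) = 3*a + a*f
A(Y, n) = 3 - n - 3*Y (A(Y, n) = 3 - (3*Y + n) = 3 - (n + 3*Y) = 3 + (-n - 3*Y) = 3 - n - 3*Y)
u(k) = 76 (u(k) = (1*(3 + 1) + (3 - 1*5 - 3*2))*(-19) = (1*4 + (3 - 5 - 6))*(-19) = (4 - 8)*(-19) = -4*(-19) = 76)
2875620 + u(-1500) = 2875620 + 76 = 2875696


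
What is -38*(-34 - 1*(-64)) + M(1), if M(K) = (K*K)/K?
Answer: -1139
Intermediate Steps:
M(K) = K (M(K) = K²/K = K)
-38*(-34 - 1*(-64)) + M(1) = -38*(-34 - 1*(-64)) + 1 = -38*(-34 + 64) + 1 = -38*30 + 1 = -1140 + 1 = -1139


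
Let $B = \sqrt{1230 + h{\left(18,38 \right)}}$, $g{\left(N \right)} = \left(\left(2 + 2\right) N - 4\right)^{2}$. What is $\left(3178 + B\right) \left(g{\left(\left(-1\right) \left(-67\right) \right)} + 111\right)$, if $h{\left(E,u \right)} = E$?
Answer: $221846646 + 279228 \sqrt{78} \approx 2.2431 \cdot 10^{8}$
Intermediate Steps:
$g{\left(N \right)} = \left(-4 + 4 N\right)^{2}$ ($g{\left(N \right)} = \left(4 N - 4\right)^{2} = \left(-4 + 4 N\right)^{2}$)
$B = 4 \sqrt{78}$ ($B = \sqrt{1230 + 18} = \sqrt{1248} = 4 \sqrt{78} \approx 35.327$)
$\left(3178 + B\right) \left(g{\left(\left(-1\right) \left(-67\right) \right)} + 111\right) = \left(3178 + 4 \sqrt{78}\right) \left(16 \left(-1 - -67\right)^{2} + 111\right) = \left(3178 + 4 \sqrt{78}\right) \left(16 \left(-1 + 67\right)^{2} + 111\right) = \left(3178 + 4 \sqrt{78}\right) \left(16 \cdot 66^{2} + 111\right) = \left(3178 + 4 \sqrt{78}\right) \left(16 \cdot 4356 + 111\right) = \left(3178 + 4 \sqrt{78}\right) \left(69696 + 111\right) = \left(3178 + 4 \sqrt{78}\right) 69807 = 221846646 + 279228 \sqrt{78}$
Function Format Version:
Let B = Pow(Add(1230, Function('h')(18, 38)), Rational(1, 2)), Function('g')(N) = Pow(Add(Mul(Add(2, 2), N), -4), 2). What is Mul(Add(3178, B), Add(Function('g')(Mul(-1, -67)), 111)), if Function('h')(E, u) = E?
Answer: Add(221846646, Mul(279228, Pow(78, Rational(1, 2)))) ≈ 2.2431e+8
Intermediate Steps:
Function('g')(N) = Pow(Add(-4, Mul(4, N)), 2) (Function('g')(N) = Pow(Add(Mul(4, N), -4), 2) = Pow(Add(-4, Mul(4, N)), 2))
B = Mul(4, Pow(78, Rational(1, 2))) (B = Pow(Add(1230, 18), Rational(1, 2)) = Pow(1248, Rational(1, 2)) = Mul(4, Pow(78, Rational(1, 2))) ≈ 35.327)
Mul(Add(3178, B), Add(Function('g')(Mul(-1, -67)), 111)) = Mul(Add(3178, Mul(4, Pow(78, Rational(1, 2)))), Add(Mul(16, Pow(Add(-1, Mul(-1, -67)), 2)), 111)) = Mul(Add(3178, Mul(4, Pow(78, Rational(1, 2)))), Add(Mul(16, Pow(Add(-1, 67), 2)), 111)) = Mul(Add(3178, Mul(4, Pow(78, Rational(1, 2)))), Add(Mul(16, Pow(66, 2)), 111)) = Mul(Add(3178, Mul(4, Pow(78, Rational(1, 2)))), Add(Mul(16, 4356), 111)) = Mul(Add(3178, Mul(4, Pow(78, Rational(1, 2)))), Add(69696, 111)) = Mul(Add(3178, Mul(4, Pow(78, Rational(1, 2)))), 69807) = Add(221846646, Mul(279228, Pow(78, Rational(1, 2))))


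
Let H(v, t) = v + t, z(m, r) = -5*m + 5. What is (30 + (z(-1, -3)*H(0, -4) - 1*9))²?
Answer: 361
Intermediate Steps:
z(m, r) = 5 - 5*m
H(v, t) = t + v
(30 + (z(-1, -3)*H(0, -4) - 1*9))² = (30 + ((5 - 5*(-1))*(-4 + 0) - 1*9))² = (30 + ((5 + 5)*(-4) - 9))² = (30 + (10*(-4) - 9))² = (30 + (-40 - 9))² = (30 - 49)² = (-19)² = 361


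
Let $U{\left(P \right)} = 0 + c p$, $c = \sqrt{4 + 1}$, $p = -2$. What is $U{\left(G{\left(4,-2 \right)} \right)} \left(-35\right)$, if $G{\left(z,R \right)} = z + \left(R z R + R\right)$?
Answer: $70 \sqrt{5} \approx 156.52$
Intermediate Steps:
$c = \sqrt{5} \approx 2.2361$
$G{\left(z,R \right)} = R + z + z R^{2}$ ($G{\left(z,R \right)} = z + \left(z R^{2} + R\right) = z + \left(R + z R^{2}\right) = R + z + z R^{2}$)
$U{\left(P \right)} = - 2 \sqrt{5}$ ($U{\left(P \right)} = 0 + \sqrt{5} \left(-2\right) = 0 - 2 \sqrt{5} = - 2 \sqrt{5}$)
$U{\left(G{\left(4,-2 \right)} \right)} \left(-35\right) = - 2 \sqrt{5} \left(-35\right) = 70 \sqrt{5}$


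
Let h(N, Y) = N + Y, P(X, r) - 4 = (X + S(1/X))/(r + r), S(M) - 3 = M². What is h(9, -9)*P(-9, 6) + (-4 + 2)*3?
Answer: -6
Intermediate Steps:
S(M) = 3 + M²
P(X, r) = 4 + (3 + X + X⁻²)/(2*r) (P(X, r) = 4 + (X + (3 + (1/X)²))/(r + r) = 4 + (X + (3 + X⁻²))/((2*r)) = 4 + (3 + X + X⁻²)*(1/(2*r)) = 4 + (3 + X + X⁻²)/(2*r))
h(9, -9)*P(-9, 6) + (-4 + 2)*3 = (9 - 9)*(4 + (3/2)/6 + (½)*(-9)/6 + (½)/((-9)²*6)) + (-4 + 2)*3 = 0*(4 + (3/2)*(⅙) + (½)*(-9)*(⅙) + (½)*(1/81)*(⅙)) - 2*3 = 0*(4 + ¼ - ¾ + 1/972) - 6 = 0*(3403/972) - 6 = 0 - 6 = -6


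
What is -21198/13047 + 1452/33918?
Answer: -38891640/24584897 ≈ -1.5819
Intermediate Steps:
-21198/13047 + 1452/33918 = -21198*1/13047 + 1452*(1/33918) = -7066/4349 + 242/5653 = -38891640/24584897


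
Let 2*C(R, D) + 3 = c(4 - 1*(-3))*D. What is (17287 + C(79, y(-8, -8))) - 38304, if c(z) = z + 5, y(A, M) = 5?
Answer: -41977/2 ≈ -20989.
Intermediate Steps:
c(z) = 5 + z
C(R, D) = -3/2 + 6*D (C(R, D) = -3/2 + ((5 + (4 - 1*(-3)))*D)/2 = -3/2 + ((5 + (4 + 3))*D)/2 = -3/2 + ((5 + 7)*D)/2 = -3/2 + (12*D)/2 = -3/2 + 6*D)
(17287 + C(79, y(-8, -8))) - 38304 = (17287 + (-3/2 + 6*5)) - 38304 = (17287 + (-3/2 + 30)) - 38304 = (17287 + 57/2) - 38304 = 34631/2 - 38304 = -41977/2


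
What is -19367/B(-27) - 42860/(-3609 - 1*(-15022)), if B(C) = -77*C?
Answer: -310141511/23727627 ≈ -13.071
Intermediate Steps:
-19367/B(-27) - 42860/(-3609 - 1*(-15022)) = -19367/((-77*(-27))) - 42860/(-3609 - 1*(-15022)) = -19367/2079 - 42860/(-3609 + 15022) = -19367*1/2079 - 42860/11413 = -19367/2079 - 42860*1/11413 = -19367/2079 - 42860/11413 = -310141511/23727627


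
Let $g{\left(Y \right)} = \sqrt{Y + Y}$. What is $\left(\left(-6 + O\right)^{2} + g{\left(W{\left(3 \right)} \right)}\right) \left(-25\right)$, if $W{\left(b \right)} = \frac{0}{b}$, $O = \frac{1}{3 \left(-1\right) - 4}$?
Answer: $- \frac{46225}{49} \approx -943.37$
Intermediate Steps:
$O = - \frac{1}{7}$ ($O = \frac{1}{-3 - 4} = \frac{1}{-7} = - \frac{1}{7} \approx -0.14286$)
$W{\left(b \right)} = 0$
$g{\left(Y \right)} = \sqrt{2} \sqrt{Y}$ ($g{\left(Y \right)} = \sqrt{2 Y} = \sqrt{2} \sqrt{Y}$)
$\left(\left(-6 + O\right)^{2} + g{\left(W{\left(3 \right)} \right)}\right) \left(-25\right) = \left(\left(-6 - \frac{1}{7}\right)^{2} + \sqrt{2} \sqrt{0}\right) \left(-25\right) = \left(\left(- \frac{43}{7}\right)^{2} + \sqrt{2} \cdot 0\right) \left(-25\right) = \left(\frac{1849}{49} + 0\right) \left(-25\right) = \frac{1849}{49} \left(-25\right) = - \frac{46225}{49}$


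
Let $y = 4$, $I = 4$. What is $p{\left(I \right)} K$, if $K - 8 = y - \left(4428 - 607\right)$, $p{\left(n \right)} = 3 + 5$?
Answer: $-30472$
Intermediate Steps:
$p{\left(n \right)} = 8$
$K = -3809$ ($K = 8 + \left(4 - \left(4428 - 607\right)\right) = 8 + \left(4 - 3821\right) = 8 - 3817 = -3809$)
$p{\left(I \right)} K = 8 \left(-3809\right) = -30472$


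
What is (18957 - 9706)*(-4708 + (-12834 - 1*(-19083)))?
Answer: 14255791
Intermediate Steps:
(18957 - 9706)*(-4708 + (-12834 - 1*(-19083))) = 9251*(-4708 + (-12834 + 19083)) = 9251*(-4708 + 6249) = 9251*1541 = 14255791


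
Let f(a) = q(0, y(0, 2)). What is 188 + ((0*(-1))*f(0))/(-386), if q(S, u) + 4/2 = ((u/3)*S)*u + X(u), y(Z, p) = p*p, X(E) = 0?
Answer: 188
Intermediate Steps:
y(Z, p) = p²
q(S, u) = -2 + S*u²/3 (q(S, u) = -2 + (((u/3)*S)*u + 0) = -2 + ((S*u/3)*u + 0) = -2 + (S*u²/3 + 0) = -2 + S*u²/3)
f(a) = -2 (f(a) = -2 + (⅓)*0*(2²)² = -2 + (⅓)*0*4² = -2 + (⅓)*0*16 = -2 + 0 = -2)
188 + ((0*(-1))*f(0))/(-386) = 188 + ((0*(-1))*(-2))/(-386) = 188 - 0*(-2) = 188 - 1/386*0 = 188 + 0 = 188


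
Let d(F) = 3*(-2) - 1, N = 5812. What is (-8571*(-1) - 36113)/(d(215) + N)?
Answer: -27542/5805 ≈ -4.7445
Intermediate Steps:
d(F) = -7 (d(F) = -6 - 1 = -7)
(-8571*(-1) - 36113)/(d(215) + N) = (-8571*(-1) - 36113)/(-7 + 5812) = (8571 - 36113)/5805 = -27542*1/5805 = -27542/5805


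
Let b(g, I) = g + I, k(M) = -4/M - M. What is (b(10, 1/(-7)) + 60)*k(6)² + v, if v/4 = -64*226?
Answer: -1149776/21 ≈ -54751.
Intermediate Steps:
k(M) = -M - 4/M
v = -57856 (v = 4*(-64*226) = 4*(-14464) = -57856)
b(g, I) = I + g
(b(10, 1/(-7)) + 60)*k(6)² + v = ((1/(-7) + 10) + 60)*(-1*6 - 4/6)² - 57856 = ((-⅐ + 10) + 60)*(-6 - 4*⅙)² - 57856 = (69/7 + 60)*(-6 - ⅔)² - 57856 = 489*(-20/3)²/7 - 57856 = (489/7)*(400/9) - 57856 = 65200/21 - 57856 = -1149776/21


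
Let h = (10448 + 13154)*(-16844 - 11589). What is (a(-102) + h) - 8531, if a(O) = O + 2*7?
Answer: -671084285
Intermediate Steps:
a(O) = 14 + O (a(O) = O + 14 = 14 + O)
h = -671075666 (h = 23602*(-28433) = -671075666)
(a(-102) + h) - 8531 = ((14 - 102) - 671075666) - 8531 = (-88 - 671075666) - 8531 = -671075754 - 8531 = -671084285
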